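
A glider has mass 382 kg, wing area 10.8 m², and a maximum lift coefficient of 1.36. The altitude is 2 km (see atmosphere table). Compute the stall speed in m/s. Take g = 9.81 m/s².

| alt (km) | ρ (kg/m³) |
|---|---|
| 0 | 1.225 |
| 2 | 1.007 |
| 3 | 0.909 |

At 2 km, from the table: ρ = 1.007 kg/m³.
At stall, lift equals weight: L = W = m·g = 382 × 9.81 = 3747 N.
From L = ½ρV²S·CL,max = W: V_stall = √(2W/(ρSCL,max)) = √(2·3747/(1.007·10.8·1.36))
V_stall = √506.7 = 22.5 m/s

V_stall = 22.5 m/s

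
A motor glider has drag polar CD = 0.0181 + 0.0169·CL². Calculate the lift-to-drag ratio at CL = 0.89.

CD = 0.0181 + 0.0169 × 0.89² = 0.03149
L/D = CL/CD = 0.89 / 0.03149 = 28.3

L/D = 28.3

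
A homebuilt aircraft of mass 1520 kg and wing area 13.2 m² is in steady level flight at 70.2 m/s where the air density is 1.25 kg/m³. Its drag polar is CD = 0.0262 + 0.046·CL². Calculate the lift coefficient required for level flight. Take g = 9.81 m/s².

Weight W = mg = 1520 × 9.81 = 14911 N; in level flight L = W.
Dynamic pressure q = 0.5 × 1.25 × 70.2² = 3080 Pa.
CL = W/(q·S) = 14911 / (3080 × 13.2) = 0.3668.

CL = 0.367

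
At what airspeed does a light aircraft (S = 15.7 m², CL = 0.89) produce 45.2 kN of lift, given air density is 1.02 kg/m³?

L = ½ρv²S·CL ⇒ v = √(2L/(ρ·S·CL))
v = √(2 × 45200 / (1.02 × 15.7 × 0.89)) = √6343 = 79.6 m/s

v = 79.6 m/s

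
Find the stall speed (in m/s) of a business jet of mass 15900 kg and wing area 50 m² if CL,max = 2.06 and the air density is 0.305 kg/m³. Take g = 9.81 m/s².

V_stall = 99.7 m/s

Stall occurs when L = W at CL,max. W = mg = 15900 × 9.81 = 1.56×10^5 N.
V_stall = √(2W/(ρ·S·CL,max)) = √(2 × 1.56×10^5 / (0.305 × 50 × 2.06))
V_stall = √9930 = 99.7 m/s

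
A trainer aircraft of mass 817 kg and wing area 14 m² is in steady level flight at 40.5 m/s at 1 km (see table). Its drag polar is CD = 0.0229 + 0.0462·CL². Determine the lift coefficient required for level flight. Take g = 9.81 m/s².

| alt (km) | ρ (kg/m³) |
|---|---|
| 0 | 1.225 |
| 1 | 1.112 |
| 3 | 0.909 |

CL = 0.628

At 1 km, from the table: ρ = 1.112 kg/m³.
In steady level flight, lift balances weight: W = mg = 817 × 9.81 = 8014.8 N.
q = ½ρv² = ½ × 1.112 × 40.5² = 912 Pa.
CL = 2W/(ρv²S) = 2×8014.8/(1.112×40.5²×14) = 0.6277.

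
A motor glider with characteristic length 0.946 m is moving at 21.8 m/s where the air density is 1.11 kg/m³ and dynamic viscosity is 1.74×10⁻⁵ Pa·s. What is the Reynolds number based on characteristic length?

Re = 1.32×10^6

Re = ρ·v·c/μ = 1.11 × 21.8 × 0.946 / (1.74×10⁻⁵) = 1.32×10^6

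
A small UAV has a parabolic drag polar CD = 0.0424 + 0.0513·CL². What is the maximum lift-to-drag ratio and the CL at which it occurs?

(L/D)max = 10.7, at CL = 0.909

For CD = CD0 + K·CL², (L/D)max occurs at CL* = √(CD0/K) and equals 1/(2√(K·CD0)).
(L/D)max = 1/(2√(0.0513 × 0.0424)) = 1/(2 × 0.04664) = 10.7
CL* = √(0.0424/0.0513) = 0.909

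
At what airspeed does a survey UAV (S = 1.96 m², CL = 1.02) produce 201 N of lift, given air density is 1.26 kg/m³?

L = ½ρv²S·CL ⇒ v = √(2L/(ρ·S·CL))
v = √(2 × 201 / (1.26 × 1.96 × 1.02)) = √159.6 = 12.6 m/s

v = 12.6 m/s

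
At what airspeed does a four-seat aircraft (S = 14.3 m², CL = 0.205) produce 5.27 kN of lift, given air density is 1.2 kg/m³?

v = 54.7 m/s

L = ½ρv²S·CL ⇒ v = √(2L/(ρ·S·CL))
v = √(2 × 5270 / (1.2 × 14.3 × 0.205)) = √2996 = 54.7 m/s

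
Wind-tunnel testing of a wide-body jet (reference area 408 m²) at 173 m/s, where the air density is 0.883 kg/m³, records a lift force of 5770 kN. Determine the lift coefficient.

From L = ½ρv²S·CL, rearranging gives CL = 2L/(ρv²S).
CL = 2 × 5.77×10^6 / (0.883 × 173² × 408) = 1.07

CL = 1.07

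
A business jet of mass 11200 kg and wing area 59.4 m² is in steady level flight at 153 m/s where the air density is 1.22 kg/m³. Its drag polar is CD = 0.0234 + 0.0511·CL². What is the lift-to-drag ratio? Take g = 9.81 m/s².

Weight W = mg = 11200 × 9.81 = 1.0987×10^5 N; in level flight L = W.
Dynamic pressure q = 0.5 × 1.22 × 153² = 14280 Pa.
Required CL = L/(qS) = 1.0987×10^5/(14280·59.4) = 0.1295.
CD = 0.0234 + 0.0511 × 0.1295² = 0.02426.
L/D = CL/CD = 0.1295 / 0.02426 = 5.34

L/D = 5.34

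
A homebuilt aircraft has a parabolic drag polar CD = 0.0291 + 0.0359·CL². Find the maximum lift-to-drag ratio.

(L/D)max = 15.5

For CD = CD0 + K·CL², (L/D)max occurs at CL* = √(CD0/K) and equals 1/(2√(K·CD0)).
(L/D)max = 1/(2√(0.0359 × 0.0291)) = 1/(2 × 0.03232) = 15.5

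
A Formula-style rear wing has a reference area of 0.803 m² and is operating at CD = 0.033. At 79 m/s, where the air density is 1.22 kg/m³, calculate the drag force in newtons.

D = 101 N

D = ½ρv²S·CD = ½ × 1.22 × 79² × 0.803 × 0.033 = 101 N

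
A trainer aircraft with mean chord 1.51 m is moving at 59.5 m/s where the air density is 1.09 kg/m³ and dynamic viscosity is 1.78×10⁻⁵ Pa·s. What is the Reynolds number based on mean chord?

Re = ρ·v·c/μ = 1.09 × 59.5 × 1.51 / (1.78×10⁻⁵) = 5.5×10^6

Re = 5.5×10^6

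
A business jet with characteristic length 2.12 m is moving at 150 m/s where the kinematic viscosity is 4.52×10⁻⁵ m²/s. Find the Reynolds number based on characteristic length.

Re = v·c/ν = 150 × 2.12 / (4.52×10⁻⁵) = 7.04×10^6

Re = 7.04×10^6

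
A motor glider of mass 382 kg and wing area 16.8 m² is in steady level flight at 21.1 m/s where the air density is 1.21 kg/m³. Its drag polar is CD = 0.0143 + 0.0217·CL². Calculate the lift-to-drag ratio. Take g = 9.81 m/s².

Level flight ⇒ L = W = m·g = 382 × 9.81 = 3747.4 N.
Dynamic pressure q = 0.5 × 1.21 × 21.1² = 269.4 Pa.
Required CL = L/(qS) = 3747.4/(269.4·16.8) = 0.8281.
CD = 0.0143 + 0.0217 × 0.8281² = 0.02918.
L/D = CL/CD = 0.8281 / 0.02918 = 28.4

L/D = 28.4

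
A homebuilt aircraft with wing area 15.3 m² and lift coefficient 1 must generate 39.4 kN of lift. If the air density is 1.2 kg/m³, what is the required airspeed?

v = 65.5 m/s

L = ½ρv²S·CL ⇒ v = √(2L/(ρ·S·CL))
v = √(2 × 39400 / (1.2 × 15.3 × 1)) = √4292 = 65.5 m/s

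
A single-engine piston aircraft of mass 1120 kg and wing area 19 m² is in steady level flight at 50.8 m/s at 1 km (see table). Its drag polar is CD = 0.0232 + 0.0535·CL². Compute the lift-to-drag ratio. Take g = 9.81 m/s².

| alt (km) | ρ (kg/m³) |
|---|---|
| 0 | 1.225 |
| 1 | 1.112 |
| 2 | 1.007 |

At 1 km, from the table: ρ = 1.112 kg/m³.
Level flight ⇒ L = W = m·g = 1120 × 9.81 = 10987 N.
q = ½ρv² = ½ × 1.112 × 50.8² = 1435 Pa.
CL = W/(q·S) = 10987 / (1435 × 19) = 0.403.
CD = 0.0232 + 0.0535 × 0.403² = 0.03189.
L/D = CL/CD = 0.403 / 0.03189 = 12.6

L/D = 12.6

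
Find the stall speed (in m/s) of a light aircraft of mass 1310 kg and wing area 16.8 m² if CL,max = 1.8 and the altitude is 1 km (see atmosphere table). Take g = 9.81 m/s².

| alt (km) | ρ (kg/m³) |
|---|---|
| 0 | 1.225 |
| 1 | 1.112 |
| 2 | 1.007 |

V_stall = 27.6 m/s

At 1 km, from the table: ρ = 1.112 kg/m³.
Stall occurs when L = W at CL,max. W = mg = 1310 × 9.81 = 12850 N.
V_stall = √(2W/(ρ·S·CL,max)) = √(2 × 12850 / (1.112 × 16.8 × 1.8))
V_stall = √764.3 = 27.6 m/s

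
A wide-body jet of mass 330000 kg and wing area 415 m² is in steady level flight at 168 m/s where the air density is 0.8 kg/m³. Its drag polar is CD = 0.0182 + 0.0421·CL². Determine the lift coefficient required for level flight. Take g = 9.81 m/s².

Weight W = mg = 330000 × 9.81 = 3.2373×10^6 N; in level flight L = W.
Dynamic pressure q = 0.5 × 0.8 × 168² = 11290 Pa.
CL = W/(q·S) = 3.2373×10^6 / (11290 × 415) = 0.691.

CL = 0.691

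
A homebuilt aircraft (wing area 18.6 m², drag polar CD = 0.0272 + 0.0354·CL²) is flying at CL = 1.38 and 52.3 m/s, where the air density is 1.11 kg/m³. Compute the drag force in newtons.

CD = 0.0272 + 0.0354 × 1.38² = 0.09462
D = ½ρv²S·CD = ½ × 1.11 × 52.3² × 18.6 × 0.09462 = 2670 N

D = 2670 N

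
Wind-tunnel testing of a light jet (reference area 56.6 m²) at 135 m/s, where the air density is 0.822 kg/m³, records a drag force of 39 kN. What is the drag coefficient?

CD = 0.092

From D = ½ρv²S·CD, rearranging gives CD = 2D/(ρv²S).
CD = 2 × 39000 / (0.822 × 135² × 56.6) = 0.092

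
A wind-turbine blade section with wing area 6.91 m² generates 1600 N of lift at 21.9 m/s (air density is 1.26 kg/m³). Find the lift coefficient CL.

CL = 0.766

From L = ½ρv²S·CL, rearranging gives CL = 2L/(ρv²S).
CL = 2 × 1600 / (1.26 × 21.9² × 6.91) = 0.766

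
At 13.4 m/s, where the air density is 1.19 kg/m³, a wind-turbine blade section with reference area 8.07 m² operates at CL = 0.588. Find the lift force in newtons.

L = 507 N

Dynamic pressure q = ½ρv² = ½ × 1.19 × 13.4² = 106.8 Pa.
L = q·S·CL = 106.8 × 8.07 × 0.588 = 507 N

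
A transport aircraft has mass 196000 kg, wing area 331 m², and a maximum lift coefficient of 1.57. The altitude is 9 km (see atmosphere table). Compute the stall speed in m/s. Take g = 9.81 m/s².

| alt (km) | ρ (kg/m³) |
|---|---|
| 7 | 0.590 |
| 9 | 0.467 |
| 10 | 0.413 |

At 9 km, from the table: ρ = 0.467 kg/m³.
Stall occurs when L = W at CL,max. W = mg = 196000 × 9.81 = 1.923×10^6 N.
V_stall = √(2W/(ρ·S·CL,max)) = √(2 × 1.923×10^6 / (0.467 × 331 × 1.57))
V_stall = √15850 = 126 m/s

V_stall = 126 m/s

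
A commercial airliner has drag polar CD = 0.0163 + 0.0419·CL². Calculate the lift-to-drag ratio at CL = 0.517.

L/D = 18.8

CD = 0.0163 + 0.0419 × 0.517² = 0.0275
L/D = CL/CD = 0.517 / 0.0275 = 18.8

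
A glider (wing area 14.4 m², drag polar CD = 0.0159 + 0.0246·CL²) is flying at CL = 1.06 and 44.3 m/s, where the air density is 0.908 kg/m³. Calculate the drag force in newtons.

D = 559 N

CD = 0.0159 + 0.0246 × 1.06² = 0.04354
D = ½ρv²S·CD = ½ × 0.908 × 44.3² × 14.4 × 0.04354 = 559 N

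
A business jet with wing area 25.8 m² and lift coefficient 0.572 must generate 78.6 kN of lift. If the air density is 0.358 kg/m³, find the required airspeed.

v = 172 m/s

L = ½ρv²S·CL ⇒ v = √(2L/(ρ·S·CL))
v = √(2 × 78600 / (0.358 × 25.8 × 0.572)) = √29750 = 172 m/s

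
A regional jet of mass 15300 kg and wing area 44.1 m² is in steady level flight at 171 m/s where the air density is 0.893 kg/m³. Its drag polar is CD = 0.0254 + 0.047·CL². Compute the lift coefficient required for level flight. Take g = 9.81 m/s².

Level flight ⇒ L = W = m·g = 15300 × 9.81 = 1.5009×10^5 N.
q = ½ρv² = ½ × 0.893 × 171² = 13060 Pa.
Required CL = L/(qS) = 1.5009×10^5/(13060·44.1) = 0.2607.

CL = 0.261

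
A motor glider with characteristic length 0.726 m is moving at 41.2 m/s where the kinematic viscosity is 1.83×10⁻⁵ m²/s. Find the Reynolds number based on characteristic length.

Re = v·c/ν = 41.2 × 0.726 / (1.83×10⁻⁵) = 1.63×10^6

Re = 1.63×10^6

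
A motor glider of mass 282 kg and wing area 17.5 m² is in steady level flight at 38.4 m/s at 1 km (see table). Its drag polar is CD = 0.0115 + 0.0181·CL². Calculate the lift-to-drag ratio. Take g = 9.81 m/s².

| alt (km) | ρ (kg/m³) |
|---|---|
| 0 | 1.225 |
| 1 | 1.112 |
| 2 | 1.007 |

At 1 km, from the table: ρ = 1.112 kg/m³.
In steady level flight, lift balances weight: W = mg = 282 × 9.81 = 2766.4 N.
q = ½ρv² = ½ × 1.112 × 38.4² = 819.9 Pa.
Required CL = L/(qS) = 2766.4/(819.9·17.5) = 0.1928.
CD = 0.0115 + 0.0181 × 0.1928² = 0.01217.
L/D = CL/CD = 0.1928 / 0.01217 = 15.8

L/D = 15.8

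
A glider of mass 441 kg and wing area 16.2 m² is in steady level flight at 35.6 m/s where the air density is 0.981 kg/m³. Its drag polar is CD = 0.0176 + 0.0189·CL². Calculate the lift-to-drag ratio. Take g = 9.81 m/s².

Level flight ⇒ L = W = m·g = 441 × 9.81 = 4326.2 N.
q = ½ρv² = ½ × 0.981 × 35.6² = 621.6 Pa.
Required CL = L/(qS) = 4326.2/(621.6·16.2) = 0.4296.
CD = 0.0176 + 0.0189 × 0.4296² = 0.02109.
L/D = CL/CD = 0.4296 / 0.02109 = 20.4

L/D = 20.4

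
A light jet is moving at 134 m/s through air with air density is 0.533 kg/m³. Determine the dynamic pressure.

q = ½ρv² = ½ × 0.533 × 134² = 4790 Pa

q = 4790 Pa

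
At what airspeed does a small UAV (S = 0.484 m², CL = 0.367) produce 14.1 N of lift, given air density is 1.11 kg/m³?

L = ½ρv²S·CL ⇒ v = √(2L/(ρ·S·CL))
v = √(2 × 14.1 / (1.11 × 0.484 × 0.367)) = √143 = 12 m/s

v = 12 m/s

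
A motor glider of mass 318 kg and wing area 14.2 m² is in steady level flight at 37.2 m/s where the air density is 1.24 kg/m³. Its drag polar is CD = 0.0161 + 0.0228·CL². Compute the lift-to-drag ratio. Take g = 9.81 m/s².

In steady level flight, lift balances weight: W = mg = 318 × 9.81 = 3119.6 N.
Dynamic pressure q = 0.5 × 1.24 × 37.2² = 858 Pa.
Required CL = L/(qS) = 3119.6/(858·14.2) = 0.2561.
CD = 0.0161 + 0.0228 × 0.2561² = 0.01759.
L/D = CL/CD = 0.2561 / 0.01759 = 14.6

L/D = 14.6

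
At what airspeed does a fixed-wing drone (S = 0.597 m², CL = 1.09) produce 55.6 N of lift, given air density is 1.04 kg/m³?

v = 12.8 m/s

L = ½ρv²S·CL ⇒ v = √(2L/(ρ·S·CL))
v = √(2 × 55.6 / (1.04 × 0.597 × 1.09)) = √164.3 = 12.8 m/s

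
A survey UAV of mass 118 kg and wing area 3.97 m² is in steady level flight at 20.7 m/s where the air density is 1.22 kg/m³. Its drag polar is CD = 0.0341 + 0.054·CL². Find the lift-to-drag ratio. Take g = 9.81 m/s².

Weight W = mg = 118 × 9.81 = 1157.6 N; in level flight L = W.
Dynamic pressure q = 0.5 × 1.22 × 20.7² = 261.4 Pa.
Required CL = L/(qS) = 1157.6/(261.4·3.97) = 1.116.
CD = 0.0341 + 0.054 × 1.116² = 0.1013.
L/D = CL/CD = 1.116 / 0.1013 = 11

L/D = 11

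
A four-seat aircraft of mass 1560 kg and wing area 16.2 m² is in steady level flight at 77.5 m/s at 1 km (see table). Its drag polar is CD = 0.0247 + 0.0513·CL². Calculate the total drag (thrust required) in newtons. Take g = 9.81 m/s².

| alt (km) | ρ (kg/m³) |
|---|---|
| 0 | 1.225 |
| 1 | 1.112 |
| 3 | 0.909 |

At 1 km, from the table: ρ = 1.112 kg/m³.
Level flight ⇒ L = W = m·g = 1560 × 9.81 = 15304 N.
Dynamic pressure q = 0.5 × 1.112 × 77.5² = 3339 Pa.
CL = W/(q·S) = 15304 / (3339 × 16.2) = 0.2829.
CD = 0.0247 + 0.0513 × 0.2829² = 0.02881.
D = q·S·CD = 3339 × 16.2 × 0.02881 = 1558 N

D = 1560 N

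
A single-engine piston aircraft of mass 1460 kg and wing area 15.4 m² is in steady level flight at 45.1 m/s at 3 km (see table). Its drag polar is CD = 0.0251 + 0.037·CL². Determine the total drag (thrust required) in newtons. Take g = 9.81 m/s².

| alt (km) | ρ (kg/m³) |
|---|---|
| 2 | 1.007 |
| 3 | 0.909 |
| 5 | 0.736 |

D = 890 N

At 3 km, from the table: ρ = 0.909 kg/m³.
In steady level flight, lift balances weight: W = mg = 1460 × 9.81 = 14323 N.
q = ½ρv² = ½ × 0.909 × 45.1² = 924.5 Pa.
Required CL = L/(qS) = 14323/(924.5·15.4) = 1.006.
CD = 0.0251 + 0.037 × 1.006² = 0.06255.
D = q·S·CD = 924.5 × 15.4 × 0.06255 = 890.5 N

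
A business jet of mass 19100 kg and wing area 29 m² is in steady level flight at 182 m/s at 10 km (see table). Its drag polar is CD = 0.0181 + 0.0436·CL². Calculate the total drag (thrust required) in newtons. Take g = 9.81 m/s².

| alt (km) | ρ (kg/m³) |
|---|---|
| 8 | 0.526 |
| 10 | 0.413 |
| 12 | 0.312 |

At 10 km, from the table: ρ = 0.413 kg/m³.
Level flight ⇒ L = W = m·g = 19100 × 9.81 = 1.8737×10^5 N.
Dynamic pressure q = 0.5 × 0.413 × 182² = 6840 Pa.
CL = 2W/(ρv²S) = 2×1.8737×10^5/(0.413×182²×29) = 0.9446.
CD = 0.0181 + 0.0436 × 0.9446² = 0.057.
D = q·S·CD = 6840 × 29 × 0.057 = 11310 N

D = 11300 N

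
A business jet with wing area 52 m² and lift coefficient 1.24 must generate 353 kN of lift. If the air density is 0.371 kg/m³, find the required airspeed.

L = ½ρv²S·CL ⇒ v = √(2L/(ρ·S·CL))
v = √(2 × 3.53×10^5 / (0.371 × 52 × 1.24)) = √29510 = 172 m/s

v = 172 m/s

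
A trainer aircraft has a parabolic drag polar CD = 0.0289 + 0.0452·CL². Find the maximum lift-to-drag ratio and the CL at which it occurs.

For CD = CD0 + K·CL², (L/D)max occurs at CL* = √(CD0/K) and equals 1/(2√(K·CD0)).
(L/D)max = 1/(2√(0.0452 × 0.0289)) = 1/(2 × 0.03614) = 13.8
CL* = √(0.0289/0.0452) = 0.8

(L/D)max = 13.8, at CL = 0.8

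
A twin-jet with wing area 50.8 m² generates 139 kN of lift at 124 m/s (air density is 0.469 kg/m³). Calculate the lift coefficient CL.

From L = ½ρv²S·CL, rearranging gives CL = 2L/(ρv²S).
CL = 2 × 1.39×10^5 / (0.469 × 124² × 50.8) = 0.759

CL = 0.759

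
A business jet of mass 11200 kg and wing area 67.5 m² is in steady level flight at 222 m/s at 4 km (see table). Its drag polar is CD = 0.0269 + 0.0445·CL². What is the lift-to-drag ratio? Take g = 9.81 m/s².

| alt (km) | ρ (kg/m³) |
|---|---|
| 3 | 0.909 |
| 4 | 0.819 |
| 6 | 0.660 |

At 4 km, from the table: ρ = 0.819 kg/m³.
Weight W = mg = 11200 × 9.81 = 1.0987×10^5 N; in level flight L = W.
Dynamic pressure q = 0.5 × 0.819 × 222² = 20180 Pa.
Required CL = L/(qS) = 1.0987×10^5/(20180·67.5) = 0.08065.
CD = 0.0269 + 0.0445 × 0.08065² = 0.02719.
L/D = CL/CD = 0.08065 / 0.02719 = 2.97

L/D = 2.97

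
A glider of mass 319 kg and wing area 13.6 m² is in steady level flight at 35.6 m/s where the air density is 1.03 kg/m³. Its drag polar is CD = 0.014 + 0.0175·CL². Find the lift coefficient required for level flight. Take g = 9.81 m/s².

CL = 0.353

Level flight ⇒ L = W = m·g = 319 × 9.81 = 3129.4 N.
q = ½ρv² = ½ × 1.03 × 35.6² = 652.7 Pa.
CL = W/(q·S) = 3129.4 / (652.7 × 13.6) = 0.3525.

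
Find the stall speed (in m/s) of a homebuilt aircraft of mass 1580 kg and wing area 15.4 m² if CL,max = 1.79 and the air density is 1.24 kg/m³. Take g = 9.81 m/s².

Stall occurs when L = W at CL,max. W = mg = 1580 × 9.81 = 15500 N.
V_stall = √(2W/(ρ·S·CL,max)) = √(2 × 15500 / (1.24 × 15.4 × 1.79))
V_stall = √906.9 = 30.1 m/s

V_stall = 30.1 m/s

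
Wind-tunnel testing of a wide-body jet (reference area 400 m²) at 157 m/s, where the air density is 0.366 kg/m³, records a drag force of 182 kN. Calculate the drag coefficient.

From D = ½ρv²S·CD, rearranging gives CD = 2D/(ρv²S).
CD = 2 × 1.82×10^5 / (0.366 × 157² × 400) = 0.101

CD = 0.101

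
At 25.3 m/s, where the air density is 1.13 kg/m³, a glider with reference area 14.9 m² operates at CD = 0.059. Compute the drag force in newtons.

Dynamic pressure q = ½ρv² = ½ × 1.13 × 25.3² = 361.7 Pa.
D = q·S·CD = 361.7 × 14.9 × 0.059 = 318 N

D = 318 N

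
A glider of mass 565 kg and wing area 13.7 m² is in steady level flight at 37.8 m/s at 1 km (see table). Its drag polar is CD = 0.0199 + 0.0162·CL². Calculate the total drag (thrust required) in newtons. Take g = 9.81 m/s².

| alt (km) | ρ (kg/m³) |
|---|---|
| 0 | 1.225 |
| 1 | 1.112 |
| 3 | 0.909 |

At 1 km, from the table: ρ = 1.112 kg/m³.
Weight W = mg = 565 × 9.81 = 5542.7 N; in level flight L = W.
q = ½ρv² = ½ × 1.112 × 37.8² = 794.4 Pa.
Required CL = L/(qS) = 5542.7/(794.4·13.7) = 0.5093.
CD = 0.0199 + 0.0162 × 0.5093² = 0.0241.
D = q·S·CD = 794.4 × 13.7 × 0.0241 = 262.3 N

D = 262 N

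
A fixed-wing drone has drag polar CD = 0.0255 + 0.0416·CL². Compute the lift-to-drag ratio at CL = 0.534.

L/D = 14.3

CD = 0.0255 + 0.0416 × 0.534² = 0.03736
L/D = CL/CD = 0.534 / 0.03736 = 14.3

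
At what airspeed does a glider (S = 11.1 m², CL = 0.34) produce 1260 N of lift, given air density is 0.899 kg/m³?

v = 27.3 m/s

L = ½ρv²S·CL ⇒ v = √(2L/(ρ·S·CL))
v = √(2 × 1260 / (0.899 × 11.1 × 0.34)) = √742.7 = 27.3 m/s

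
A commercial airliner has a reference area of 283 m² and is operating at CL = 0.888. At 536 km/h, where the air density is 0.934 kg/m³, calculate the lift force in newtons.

L = 2.6×10^6 N

Convert speed: v = 536 km/h ÷ 3.6 = 148.9 m/s.
Dynamic pressure q = ½ρv² = ½ × 0.934 × 148.9² = 10350 Pa.
L = q·S·CL = 10350 × 283 × 0.888 = 2.6×10^6 N ≈ 2600 kN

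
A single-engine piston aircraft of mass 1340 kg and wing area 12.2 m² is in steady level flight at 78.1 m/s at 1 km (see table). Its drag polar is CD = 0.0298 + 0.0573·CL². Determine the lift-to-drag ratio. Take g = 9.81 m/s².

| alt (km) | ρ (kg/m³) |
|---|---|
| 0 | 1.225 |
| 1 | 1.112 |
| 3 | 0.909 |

At 1 km, from the table: ρ = 1.112 kg/m³.
Level flight ⇒ L = W = m·g = 1340 × 9.81 = 13145 N.
Dynamic pressure q = 0.5 × 1.112 × 78.1² = 3391 Pa.
Required CL = L/(qS) = 13145/(3391·12.2) = 0.3177.
CD = 0.0298 + 0.0573 × 0.3177² = 0.03558.
L/D = CL/CD = 0.3177 / 0.03558 = 8.93

L/D = 8.93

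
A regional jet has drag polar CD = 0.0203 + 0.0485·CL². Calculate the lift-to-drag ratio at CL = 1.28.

CD = 0.0203 + 0.0485 × 1.28² = 0.09976
L/D = CL/CD = 1.28 / 0.09976 = 12.8

L/D = 12.8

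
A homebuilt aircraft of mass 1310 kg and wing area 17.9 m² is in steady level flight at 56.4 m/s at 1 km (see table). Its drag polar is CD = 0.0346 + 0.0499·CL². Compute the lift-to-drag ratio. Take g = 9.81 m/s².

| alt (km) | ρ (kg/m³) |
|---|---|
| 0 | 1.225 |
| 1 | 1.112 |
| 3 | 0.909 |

At 1 km, from the table: ρ = 1.112 kg/m³.
In steady level flight, lift balances weight: W = mg = 1310 × 9.81 = 12851 N.
q = ½ρv² = ½ × 1.112 × 56.4² = 1769 Pa.
Required CL = L/(qS) = 12851/(1769·17.9) = 0.4059.
CD = 0.0346 + 0.0499 × 0.4059² = 0.04282.
L/D = CL/CD = 0.4059 / 0.04282 = 9.48

L/D = 9.48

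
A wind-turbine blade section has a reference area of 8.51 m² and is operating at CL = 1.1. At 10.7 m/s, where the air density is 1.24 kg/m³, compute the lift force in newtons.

L = 664 N

L = ½ρv²S·CL = ½ × 1.24 × 10.7² × 8.51 × 1.1 = 664 N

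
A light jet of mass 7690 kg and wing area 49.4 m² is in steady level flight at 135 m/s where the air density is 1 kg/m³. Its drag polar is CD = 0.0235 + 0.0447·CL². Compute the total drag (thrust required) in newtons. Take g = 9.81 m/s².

Weight W = mg = 7690 × 9.81 = 75439 N; in level flight L = W.
Dynamic pressure q = 0.5 × 1 × 135² = 9112 Pa.
CL = 2W/(ρv²S) = 2×75439/(1×135²×49.4) = 0.1676.
CD = 0.0235 + 0.0447 × 0.1676² = 0.02476.
D = q·S·CD = 9112 × 49.4 × 0.02476 = 11140 N

D = 11100 N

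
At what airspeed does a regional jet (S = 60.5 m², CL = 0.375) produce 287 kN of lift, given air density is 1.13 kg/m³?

L = ½ρv²S·CL ⇒ v = √(2L/(ρ·S·CL))
v = √(2 × 2.87×10^5 / (1.13 × 60.5 × 0.375)) = √22390 = 150 m/s

v = 150 m/s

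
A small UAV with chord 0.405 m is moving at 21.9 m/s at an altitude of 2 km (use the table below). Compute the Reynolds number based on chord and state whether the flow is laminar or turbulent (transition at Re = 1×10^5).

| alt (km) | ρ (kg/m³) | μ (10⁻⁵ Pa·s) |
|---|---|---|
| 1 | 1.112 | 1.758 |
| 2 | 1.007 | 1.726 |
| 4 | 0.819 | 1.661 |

At 2 km, from the table: ρ = 1.007 kg/m³, μ = 1.726×10⁻⁵ Pa·s.
Re = ρ·v·c/μ = 1.007 × 21.9 × 0.405 / (1.726×10⁻⁵) = 5.17×10^5
Since 5.17×10^5 > 1×10^5, the flow is turbulent.

Re = 5.17×10^5 (turbulent)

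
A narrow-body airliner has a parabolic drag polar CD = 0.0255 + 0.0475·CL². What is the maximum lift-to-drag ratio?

(L/D)max = 14.4

For CD = CD0 + K·CL², (L/D)max occurs at CL* = √(CD0/K) and equals 1/(2√(K·CD0)).
(L/D)max = 1/(2√(0.0475 × 0.0255)) = 1/(2 × 0.0348) = 14.4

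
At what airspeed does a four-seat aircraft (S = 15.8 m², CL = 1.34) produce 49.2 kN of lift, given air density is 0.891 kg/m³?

L = ½ρv²S·CL ⇒ v = √(2L/(ρ·S·CL))
v = √(2 × 49200 / (0.891 × 15.8 × 1.34)) = √5216 = 72.2 m/s

v = 72.2 m/s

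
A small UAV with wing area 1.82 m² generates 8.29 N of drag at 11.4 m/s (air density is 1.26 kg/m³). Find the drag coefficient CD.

From D = ½ρv²S·CD, rearranging gives CD = 2D/(ρv²S).
CD = 2 × 8.29 / (1.26 × 11.4² × 1.82) = 0.0556

CD = 0.0556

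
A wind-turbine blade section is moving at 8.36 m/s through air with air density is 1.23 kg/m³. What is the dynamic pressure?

q = 43 Pa

q = ½ρv² = ½ × 1.23 × 8.36² = 43 Pa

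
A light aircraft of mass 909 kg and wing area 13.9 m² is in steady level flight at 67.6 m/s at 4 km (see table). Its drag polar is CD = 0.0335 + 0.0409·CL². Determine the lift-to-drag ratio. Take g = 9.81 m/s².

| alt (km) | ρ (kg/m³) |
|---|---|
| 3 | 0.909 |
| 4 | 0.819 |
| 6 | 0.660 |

At 4 km, from the table: ρ = 0.819 kg/m³.
Weight W = mg = 909 × 9.81 = 8917.3 N; in level flight L = W.
q = ½ρv² = ½ × 0.819 × 67.6² = 1871 Pa.
CL = W/(q·S) = 8917.3 / (1871 × 13.9) = 0.3428.
CD = 0.0335 + 0.0409 × 0.3428² = 0.03831.
L/D = CL/CD = 0.3428 / 0.03831 = 8.95

L/D = 8.95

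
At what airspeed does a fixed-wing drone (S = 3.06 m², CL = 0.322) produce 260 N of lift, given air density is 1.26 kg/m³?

v = 20.5 m/s

L = ½ρv²S·CL ⇒ v = √(2L/(ρ·S·CL))
v = √(2 × 260 / (1.26 × 3.06 × 0.322)) = √418.8 = 20.5 m/s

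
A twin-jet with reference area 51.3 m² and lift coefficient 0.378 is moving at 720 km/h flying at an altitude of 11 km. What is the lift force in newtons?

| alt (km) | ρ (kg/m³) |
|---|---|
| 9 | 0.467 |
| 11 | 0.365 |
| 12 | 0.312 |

L = 1.42×10^5 N

At 11 km, from the table: ρ = 0.365 kg/m³.
Convert speed: v = 720 km/h ÷ 3.6 = 200 m/s.
L = ½ρv²S·CL = ½ × 0.365 × 200² × 51.3 × 0.378 = 1.42×10^5 N ≈ 142 kN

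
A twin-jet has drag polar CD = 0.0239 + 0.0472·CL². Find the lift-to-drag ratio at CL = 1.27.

L/D = 12.7

CD = 0.0239 + 0.0472 × 1.27² = 0.1
L/D = CL/CD = 1.27 / 0.1 = 12.7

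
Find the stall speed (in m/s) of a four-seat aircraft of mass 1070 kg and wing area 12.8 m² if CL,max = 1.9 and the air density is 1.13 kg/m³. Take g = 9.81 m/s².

V_stall = 27.6 m/s

Stall occurs when L = W at CL,max. W = mg = 1070 × 9.81 = 10500 N.
From L = ½ρV²S·CL,max = W: V_stall = √(2W/(ρSCL,max)) = √(2·10500/(1.13·12.8·1.9))
V_stall = √763.9 = 27.6 m/s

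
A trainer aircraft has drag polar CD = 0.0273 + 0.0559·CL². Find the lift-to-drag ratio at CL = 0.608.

CD = 0.0273 + 0.0559 × 0.608² = 0.04796
L/D = CL/CD = 0.608 / 0.04796 = 12.7

L/D = 12.7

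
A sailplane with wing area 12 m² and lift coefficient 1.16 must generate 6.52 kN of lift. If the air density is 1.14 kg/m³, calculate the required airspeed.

v = 28.7 m/s

L = ½ρv²S·CL ⇒ v = √(2L/(ρ·S·CL))
v = √(2 × 6520 / (1.14 × 12 × 1.16)) = √821.7 = 28.7 m/s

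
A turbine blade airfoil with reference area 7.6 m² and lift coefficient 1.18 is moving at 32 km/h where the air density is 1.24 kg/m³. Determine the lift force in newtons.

Convert speed: v = 32 km/h ÷ 3.6 = 8.889 m/s.
L = ½ρv²S·CL = ½ × 1.24 × 8.889² × 7.6 × 1.18 = 439 N

L = 439 N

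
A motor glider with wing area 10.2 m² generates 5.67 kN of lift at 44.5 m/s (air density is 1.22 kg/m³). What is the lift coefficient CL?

From L = ½ρv²S·CL, rearranging gives CL = 2L/(ρv²S).
CL = 2 × 5670 / (1.22 × 44.5² × 10.2) = 0.46

CL = 0.46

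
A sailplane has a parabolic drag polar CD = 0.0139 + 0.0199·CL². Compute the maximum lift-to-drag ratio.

(L/D)max = 30.1

For CD = CD0 + K·CL², (L/D)max occurs at CL* = √(CD0/K) and equals 1/(2√(K·CD0)).
(L/D)max = 1/(2√(0.0199 × 0.0139)) = 1/(2 × 0.01663) = 30.1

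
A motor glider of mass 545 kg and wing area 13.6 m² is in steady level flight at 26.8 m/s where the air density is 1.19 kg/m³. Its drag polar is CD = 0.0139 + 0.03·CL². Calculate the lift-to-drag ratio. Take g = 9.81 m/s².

L/D = 23.4

Weight W = mg = 545 × 9.81 = 5346.4 N; in level flight L = W.
q = ½ρv² = ½ × 1.19 × 26.8² = 427.4 Pa.
Required CL = L/(qS) = 5346.4/(427.4·13.6) = 0.9199.
CD = 0.0139 + 0.03 × 0.9199² = 0.03929.
L/D = CL/CD = 0.9199 / 0.03929 = 23.4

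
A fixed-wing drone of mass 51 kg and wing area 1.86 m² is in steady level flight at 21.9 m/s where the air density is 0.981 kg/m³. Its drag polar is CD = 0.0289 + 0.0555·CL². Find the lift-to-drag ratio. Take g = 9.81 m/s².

In steady level flight, lift balances weight: W = mg = 51 × 9.81 = 500.31 N.
Dynamic pressure q = 0.5 × 0.981 × 21.9² = 235.2 Pa.
CL = 2W/(ρv²S) = 2×500.31/(0.981×21.9²×1.86) = 1.143.
CD = 0.0289 + 0.0555 × 1.143² = 0.1015.
L/D = CL/CD = 1.143 / 0.1015 = 11.3

L/D = 11.3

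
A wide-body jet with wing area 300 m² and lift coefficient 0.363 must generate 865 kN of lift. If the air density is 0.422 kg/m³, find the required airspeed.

v = 194 m/s

L = ½ρv²S·CL ⇒ v = √(2L/(ρ·S·CL))
v = √(2 × 8.65×10^5 / (0.422 × 300 × 0.363)) = √37640 = 194 m/s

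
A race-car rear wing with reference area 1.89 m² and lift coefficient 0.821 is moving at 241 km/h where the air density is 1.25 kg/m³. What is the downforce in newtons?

L = 4350 N

Convert speed: v = 241 km/h ÷ 3.6 = 66.94 m/s.
L = ½ρv²S·CL = ½ × 1.25 × 66.94² × 1.89 × 0.821 = 4350 N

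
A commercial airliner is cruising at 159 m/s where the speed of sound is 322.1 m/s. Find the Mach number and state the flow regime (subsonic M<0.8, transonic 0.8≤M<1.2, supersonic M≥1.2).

M = v/a = 159 / 322.1 = 0.494
M = 0.494 → subsonic.

M = 0.494 (subsonic)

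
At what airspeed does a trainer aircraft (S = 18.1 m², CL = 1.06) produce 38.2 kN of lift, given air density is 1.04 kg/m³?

L = ½ρv²S·CL ⇒ v = √(2L/(ρ·S·CL))
v = √(2 × 38200 / (1.04 × 18.1 × 1.06)) = √3829 = 61.9 m/s

v = 61.9 m/s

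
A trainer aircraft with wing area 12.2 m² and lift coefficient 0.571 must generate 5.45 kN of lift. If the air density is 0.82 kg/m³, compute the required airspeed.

v = 43.7 m/s

L = ½ρv²S·CL ⇒ v = √(2L/(ρ·S·CL))
v = √(2 × 5450 / (0.82 × 12.2 × 0.571)) = √1908 = 43.7 m/s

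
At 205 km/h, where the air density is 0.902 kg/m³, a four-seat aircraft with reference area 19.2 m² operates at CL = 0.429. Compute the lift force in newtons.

Convert speed: v = 205 km/h ÷ 3.6 = 56.94 m/s.
L = ½ρv²S·CL = ½ × 0.902 × 56.94² × 19.2 × 0.429 = 12000 N ≈ 12 kN

L = 12000 N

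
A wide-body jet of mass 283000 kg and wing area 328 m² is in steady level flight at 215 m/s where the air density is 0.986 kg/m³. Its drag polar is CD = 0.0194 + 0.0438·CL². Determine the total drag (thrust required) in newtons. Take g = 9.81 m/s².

In steady level flight, lift balances weight: W = mg = 283000 × 9.81 = 2.7762×10^6 N.
q = ½ρv² = ½ × 0.986 × 215² = 22790 Pa.
Required CL = L/(qS) = 2.7762×10^6/(22790·328) = 0.3714.
CD = 0.0194 + 0.0438 × 0.3714² = 0.02544.
D = q·S·CD = 22790 × 328 × 0.02544 = 1.902×10^5 N

D = 1.9×10^5 N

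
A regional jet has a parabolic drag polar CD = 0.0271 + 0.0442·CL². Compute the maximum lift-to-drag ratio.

(L/D)max = 14.4

For CD = CD0 + K·CL², (L/D)max occurs at CL* = √(CD0/K) and equals 1/(2√(K·CD0)).
(L/D)max = 1/(2√(0.0442 × 0.0271)) = 1/(2 × 0.03461) = 14.4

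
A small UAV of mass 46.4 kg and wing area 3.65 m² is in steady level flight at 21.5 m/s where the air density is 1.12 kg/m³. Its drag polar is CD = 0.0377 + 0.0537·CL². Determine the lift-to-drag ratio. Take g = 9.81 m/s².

L/D = 9.6

In steady level flight, lift balances weight: W = mg = 46.4 × 9.81 = 455.18 N.
Dynamic pressure q = 0.5 × 1.12 × 21.5² = 258.9 Pa.
Required CL = L/(qS) = 455.18/(258.9·3.65) = 0.4818.
CD = 0.0377 + 0.0537 × 0.4818² = 0.05016.
L/D = CL/CD = 0.4818 / 0.05016 = 9.6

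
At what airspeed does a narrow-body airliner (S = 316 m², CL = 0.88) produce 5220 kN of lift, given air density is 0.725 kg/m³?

L = ½ρv²S·CL ⇒ v = √(2L/(ρ·S·CL))
v = √(2 × 5.22×10^6 / (0.725 × 316 × 0.88)) = √51780 = 228 m/s

v = 228 m/s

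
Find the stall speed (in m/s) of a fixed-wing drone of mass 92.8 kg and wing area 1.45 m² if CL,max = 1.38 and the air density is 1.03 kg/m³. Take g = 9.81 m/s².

V_stall = 29.7 m/s

At stall, lift equals weight: L = W = m·g = 92.8 × 9.81 = 910.4 N.
V_stall = √(2W/(ρ·S·CL,max)) = √(2 × 910.4 / (1.03 × 1.45 × 1.38))
V_stall = √883.4 = 29.7 m/s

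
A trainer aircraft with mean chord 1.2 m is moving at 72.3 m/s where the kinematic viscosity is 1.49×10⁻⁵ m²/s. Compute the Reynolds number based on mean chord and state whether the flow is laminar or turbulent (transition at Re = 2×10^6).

Re = 5.82×10^6 (turbulent)

Re = v·c/ν = 72.3 × 1.2 / (1.49×10⁻⁵) = 5.82×10^6
Since 5.82×10^6 > 2×10^6, the flow is turbulent.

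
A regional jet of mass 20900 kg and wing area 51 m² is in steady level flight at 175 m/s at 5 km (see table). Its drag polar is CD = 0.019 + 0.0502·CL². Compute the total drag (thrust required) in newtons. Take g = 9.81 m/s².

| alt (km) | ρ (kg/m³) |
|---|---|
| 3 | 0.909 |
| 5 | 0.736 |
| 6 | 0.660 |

D = 14600 N

At 5 km, from the table: ρ = 0.736 kg/m³.
In steady level flight, lift balances weight: W = mg = 20900 × 9.81 = 2.0503×10^5 N.
q = ½ρv² = ½ × 0.736 × 175² = 11270 Pa.
CL = 2W/(ρv²S) = 2×2.0503×10^5/(0.736×175²×51) = 0.3567.
CD = 0.019 + 0.0502 × 0.3567² = 0.02539.
D = q·S·CD = 11270 × 51 × 0.02539 = 14590 N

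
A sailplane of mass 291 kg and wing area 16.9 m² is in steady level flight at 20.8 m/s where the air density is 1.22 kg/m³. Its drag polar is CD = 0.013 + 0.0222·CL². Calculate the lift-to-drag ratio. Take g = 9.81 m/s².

L/D = 29

Level flight ⇒ L = W = m·g = 291 × 9.81 = 2854.7 N.
Dynamic pressure q = 0.5 × 1.22 × 20.8² = 263.9 Pa.
Required CL = L/(qS) = 2854.7/(263.9·16.9) = 0.6401.
CD = 0.013 + 0.0222 × 0.6401² = 0.02209.
L/D = CL/CD = 0.6401 / 0.02209 = 29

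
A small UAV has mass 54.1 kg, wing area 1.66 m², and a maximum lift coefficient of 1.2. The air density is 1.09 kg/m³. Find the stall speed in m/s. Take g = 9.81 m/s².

At stall, lift equals weight: L = W = m·g = 54.1 × 9.81 = 530.7 N.
From L = ½ρV²S·CL,max = W: V_stall = √(2W/(ρSCL,max)) = √(2·530.7/(1.09·1.66·1.2))
V_stall = √488.9 = 22.1 m/s

V_stall = 22.1 m/s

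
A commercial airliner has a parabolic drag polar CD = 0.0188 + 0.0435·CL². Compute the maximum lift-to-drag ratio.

For CD = CD0 + K·CL², (L/D)max occurs at CL* = √(CD0/K) and equals 1/(2√(K·CD0)).
(L/D)max = 1/(2√(0.0435 × 0.0188)) = 1/(2 × 0.0286) = 17.5

(L/D)max = 17.5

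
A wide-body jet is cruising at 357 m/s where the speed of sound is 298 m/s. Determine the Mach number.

M = v/a = 357 / 298 = 1.2

M = 1.2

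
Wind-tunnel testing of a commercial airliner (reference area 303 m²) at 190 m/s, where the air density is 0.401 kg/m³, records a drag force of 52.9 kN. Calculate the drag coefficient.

From D = ½ρv²S·CD, rearranging gives CD = 2D/(ρv²S).
CD = 2 × 52900 / (0.401 × 190² × 303) = 0.0241

CD = 0.0241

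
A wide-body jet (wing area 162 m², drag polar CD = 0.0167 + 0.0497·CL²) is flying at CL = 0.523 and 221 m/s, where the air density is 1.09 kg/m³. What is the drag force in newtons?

CD = 0.0167 + 0.0497 × 0.523² = 0.03029
D = ½ρv²S·CD = ½ × 1.09 × 221² × 162 × 0.03029 = 1.31×10^5 N

D = 1.31×10^5 N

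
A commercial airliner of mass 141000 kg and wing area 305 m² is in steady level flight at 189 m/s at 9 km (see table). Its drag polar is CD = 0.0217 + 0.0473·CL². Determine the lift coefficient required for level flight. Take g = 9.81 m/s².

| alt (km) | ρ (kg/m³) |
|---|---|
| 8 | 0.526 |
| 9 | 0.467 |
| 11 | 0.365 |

At 9 km, from the table: ρ = 0.467 kg/m³.
Weight W = mg = 141000 × 9.81 = 1.3832×10^6 N; in level flight L = W.
q = ½ρv² = ½ × 0.467 × 189² = 8341 Pa.
CL = 2W/(ρv²S) = 2×1.3832×10^6/(0.467×189²×305) = 0.5437.

CL = 0.544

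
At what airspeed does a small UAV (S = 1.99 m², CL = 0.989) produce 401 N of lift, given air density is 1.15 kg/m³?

v = 18.8 m/s

L = ½ρv²S·CL ⇒ v = √(2L/(ρ·S·CL))
v = √(2 × 401 / (1.15 × 1.99 × 0.989)) = √354.3 = 18.8 m/s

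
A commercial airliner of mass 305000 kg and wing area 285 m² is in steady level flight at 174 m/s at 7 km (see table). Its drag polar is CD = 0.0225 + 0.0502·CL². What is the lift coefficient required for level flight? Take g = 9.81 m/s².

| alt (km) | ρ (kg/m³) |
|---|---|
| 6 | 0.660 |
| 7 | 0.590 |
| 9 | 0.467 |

At 7 km, from the table: ρ = 0.590 kg/m³.
Level flight ⇒ L = W = m·g = 305000 × 9.81 = 2.992×10^6 N.
q = ½ρv² = ½ × 0.59 × 174² = 8931 Pa.
CL = W/(q·S) = 2.992×10^6 / (8931 × 285) = 1.175.

CL = 1.18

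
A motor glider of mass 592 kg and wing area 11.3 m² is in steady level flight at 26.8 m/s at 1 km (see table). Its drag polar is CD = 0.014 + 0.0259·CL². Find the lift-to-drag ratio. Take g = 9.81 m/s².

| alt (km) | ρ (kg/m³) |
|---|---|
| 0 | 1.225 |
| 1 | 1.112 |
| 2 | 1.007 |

At 1 km, from the table: ρ = 1.112 kg/m³.
In steady level flight, lift balances weight: W = mg = 592 × 9.81 = 5807.5 N.
q = ½ρv² = ½ × 1.112 × 26.8² = 399.3 Pa.
CL = W/(q·S) = 5807.5 / (399.3 × 11.3) = 1.287.
CD = 0.014 + 0.0259 × 1.287² = 0.0569.
L/D = CL/CD = 1.287 / 0.0569 = 22.6

L/D = 22.6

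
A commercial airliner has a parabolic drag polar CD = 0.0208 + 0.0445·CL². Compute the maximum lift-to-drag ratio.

(L/D)max = 16.4

For CD = CD0 + K·CL², (L/D)max occurs at CL* = √(CD0/K) and equals 1/(2√(K·CD0)).
(L/D)max = 1/(2√(0.0445 × 0.0208)) = 1/(2 × 0.03042) = 16.4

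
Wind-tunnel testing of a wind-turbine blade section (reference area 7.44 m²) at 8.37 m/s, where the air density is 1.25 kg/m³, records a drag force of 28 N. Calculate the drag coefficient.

CD = 0.086

From D = ½ρv²S·CD, rearranging gives CD = 2D/(ρv²S).
CD = 2 × 28 / (1.25 × 8.37² × 7.44) = 0.086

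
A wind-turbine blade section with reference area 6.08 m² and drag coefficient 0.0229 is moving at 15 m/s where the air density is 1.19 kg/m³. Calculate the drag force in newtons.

D = 18.6 N

D = ½ρv²S·CD = ½ × 1.19 × 15² × 6.08 × 0.0229 = 18.6 N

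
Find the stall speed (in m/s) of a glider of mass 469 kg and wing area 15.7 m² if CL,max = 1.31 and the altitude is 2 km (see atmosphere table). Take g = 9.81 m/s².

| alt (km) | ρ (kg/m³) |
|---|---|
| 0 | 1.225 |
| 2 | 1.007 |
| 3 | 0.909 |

V_stall = 21.1 m/s

At 2 km, from the table: ρ = 1.007 kg/m³.
Stall occurs when L = W at CL,max. W = mg = 469 × 9.81 = 4601 N.
V_stall = √(2W/(ρ·S·CL,max)) = √(2 × 4601 / (1.007 × 15.7 × 1.31))
V_stall = √444.3 = 21.1 m/s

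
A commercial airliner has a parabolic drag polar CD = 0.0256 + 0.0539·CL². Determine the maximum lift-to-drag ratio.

(L/D)max = 13.5

For CD = CD0 + K·CL², (L/D)max occurs at CL* = √(CD0/K) and equals 1/(2√(K·CD0)).
(L/D)max = 1/(2√(0.0539 × 0.0256)) = 1/(2 × 0.03715) = 13.5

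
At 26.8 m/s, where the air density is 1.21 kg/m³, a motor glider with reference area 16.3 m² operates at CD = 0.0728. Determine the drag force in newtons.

D = 516 N

D = ½ρv²S·CD = ½ × 1.21 × 26.8² × 16.3 × 0.0728 = 516 N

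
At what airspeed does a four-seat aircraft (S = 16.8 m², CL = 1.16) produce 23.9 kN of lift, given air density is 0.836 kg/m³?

v = 54.2 m/s

L = ½ρv²S·CL ⇒ v = √(2L/(ρ·S·CL))
v = √(2 × 23900 / (0.836 × 16.8 × 1.16)) = √2934 = 54.2 m/s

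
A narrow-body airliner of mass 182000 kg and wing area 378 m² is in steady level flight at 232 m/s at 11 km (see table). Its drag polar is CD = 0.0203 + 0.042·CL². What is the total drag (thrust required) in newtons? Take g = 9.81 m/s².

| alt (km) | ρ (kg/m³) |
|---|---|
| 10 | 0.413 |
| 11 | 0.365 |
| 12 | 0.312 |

D = 1.11×10^5 N

At 11 km, from the table: ρ = 0.365 kg/m³.
Level flight ⇒ L = W = m·g = 182000 × 9.81 = 1.7854×10^6 N.
Dynamic pressure q = 0.5 × 0.365 × 232² = 9823 Pa.
CL = 2W/(ρv²S) = 2×1.7854×10^6/(0.365×232²×378) = 0.4809.
CD = 0.0203 + 0.042 × 0.4809² = 0.03001.
D = q·S·CD = 9823 × 378 × 0.03001 = 1.114×10^5 N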